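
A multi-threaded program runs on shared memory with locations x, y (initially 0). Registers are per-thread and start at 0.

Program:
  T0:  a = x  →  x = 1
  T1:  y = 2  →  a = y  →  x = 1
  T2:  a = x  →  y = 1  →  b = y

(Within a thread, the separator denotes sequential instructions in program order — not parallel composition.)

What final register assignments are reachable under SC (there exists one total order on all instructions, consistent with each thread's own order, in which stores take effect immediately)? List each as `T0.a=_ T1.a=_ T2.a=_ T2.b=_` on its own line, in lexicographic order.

outcome vector order: (T0.a,T1.a,T2.a,T2.b)
|SC outcomes| = 10

T0.a=0 T1.a=1 T2.a=0 T2.b=1
T0.a=0 T1.a=1 T2.a=1 T2.b=1
T0.a=0 T1.a=2 T2.a=0 T2.b=1
T0.a=0 T1.a=2 T2.a=0 T2.b=2
T0.a=0 T1.a=2 T2.a=1 T2.b=1
T0.a=0 T1.a=2 T2.a=1 T2.b=2
T0.a=1 T1.a=1 T2.a=0 T2.b=1
T0.a=1 T1.a=2 T2.a=0 T2.b=1
T0.a=1 T1.a=2 T2.a=0 T2.b=2
T0.a=1 T1.a=2 T2.a=1 T2.b=1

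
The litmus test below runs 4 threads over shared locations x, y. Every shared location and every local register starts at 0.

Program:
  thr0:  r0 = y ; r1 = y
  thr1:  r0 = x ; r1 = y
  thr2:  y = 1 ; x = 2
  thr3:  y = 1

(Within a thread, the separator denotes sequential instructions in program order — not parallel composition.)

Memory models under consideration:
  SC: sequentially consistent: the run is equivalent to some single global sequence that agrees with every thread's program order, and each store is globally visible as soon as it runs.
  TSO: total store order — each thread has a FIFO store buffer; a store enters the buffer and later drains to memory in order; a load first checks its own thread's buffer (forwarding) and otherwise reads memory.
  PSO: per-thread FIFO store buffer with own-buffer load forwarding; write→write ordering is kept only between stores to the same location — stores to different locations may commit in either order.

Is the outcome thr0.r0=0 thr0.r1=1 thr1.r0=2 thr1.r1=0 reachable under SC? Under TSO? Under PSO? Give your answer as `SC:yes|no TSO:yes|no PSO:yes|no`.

SC:no TSO:no PSO:yes

outcome vector order: (thr0.r0,thr0.r1,thr1.r0,thr1.r1)
SC (9): 0/0/0/0 0/0/0/1 0/0/2/1 0/1/0/0 0/1/0/1 0/1/2/1 1/1/0/0 1/1/0/1 1/1/2/1
TSO (9): 0/0/0/0 0/0/0/1 0/0/2/1 0/1/0/0 0/1/0/1 0/1/2/1 1/1/0/0 1/1/0/1 1/1/2/1
PSO (12): 0/0/0/0 0/0/0/1 0/0/2/0 0/0/2/1 0/1/0/0 0/1/0/1 0/1/2/0 0/1/2/1 1/1/0/0 1/1/0/1 1/1/2/0 1/1/2/1
target 0/1/2/0 ∈ {PSO}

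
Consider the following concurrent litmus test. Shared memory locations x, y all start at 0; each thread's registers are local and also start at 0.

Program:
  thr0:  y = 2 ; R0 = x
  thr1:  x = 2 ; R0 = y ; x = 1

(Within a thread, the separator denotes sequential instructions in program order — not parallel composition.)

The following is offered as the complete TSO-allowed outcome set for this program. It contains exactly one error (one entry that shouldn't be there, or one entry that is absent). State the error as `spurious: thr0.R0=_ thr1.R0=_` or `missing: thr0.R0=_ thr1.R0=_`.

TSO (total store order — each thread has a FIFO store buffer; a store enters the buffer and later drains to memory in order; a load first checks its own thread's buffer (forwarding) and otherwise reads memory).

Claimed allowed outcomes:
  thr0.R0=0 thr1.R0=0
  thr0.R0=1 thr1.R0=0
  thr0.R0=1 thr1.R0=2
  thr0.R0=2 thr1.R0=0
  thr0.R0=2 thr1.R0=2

missing: thr0.R0=0 thr1.R0=2

outcome vector order: (thr0.R0,thr1.R0)
[TSO] allowed = {<0 0>; <0 2>; <1 0>; <1 2>; <2 0>; <2 2>}
TSO∖claimed = {<0 2>}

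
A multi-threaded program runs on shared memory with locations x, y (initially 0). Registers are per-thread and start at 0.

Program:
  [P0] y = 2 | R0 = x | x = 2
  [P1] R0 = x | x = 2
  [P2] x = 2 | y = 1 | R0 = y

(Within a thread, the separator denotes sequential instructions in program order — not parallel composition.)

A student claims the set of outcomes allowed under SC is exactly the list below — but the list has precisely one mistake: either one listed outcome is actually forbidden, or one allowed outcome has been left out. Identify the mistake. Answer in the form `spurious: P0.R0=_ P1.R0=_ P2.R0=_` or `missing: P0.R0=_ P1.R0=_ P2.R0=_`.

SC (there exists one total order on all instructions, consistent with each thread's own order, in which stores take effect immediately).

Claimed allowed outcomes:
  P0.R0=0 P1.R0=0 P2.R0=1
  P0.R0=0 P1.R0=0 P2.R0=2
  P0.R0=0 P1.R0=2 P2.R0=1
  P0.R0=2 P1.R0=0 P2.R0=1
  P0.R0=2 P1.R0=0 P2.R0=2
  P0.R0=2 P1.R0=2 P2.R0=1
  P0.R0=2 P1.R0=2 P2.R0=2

outcome vector order: (P0.R0,P1.R0,P2.R0)
SC (6): (0,0,1); (0,2,1); (2,0,1); (2,0,2); (2,2,1); (2,2,2)
claimed∖SC = {(0,0,2)}

spurious: P0.R0=0 P1.R0=0 P2.R0=2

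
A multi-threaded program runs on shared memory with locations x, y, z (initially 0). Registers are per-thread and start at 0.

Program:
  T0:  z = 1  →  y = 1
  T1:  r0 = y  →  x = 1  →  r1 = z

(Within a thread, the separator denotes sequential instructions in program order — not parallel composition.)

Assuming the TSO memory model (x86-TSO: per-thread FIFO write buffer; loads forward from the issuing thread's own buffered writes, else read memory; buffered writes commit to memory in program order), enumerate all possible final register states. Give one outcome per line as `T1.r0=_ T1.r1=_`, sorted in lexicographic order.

outcome vector order: (T1.r0,T1.r1)
|TSO outcomes| = 3

T1.r0=0 T1.r1=0
T1.r0=0 T1.r1=1
T1.r0=1 T1.r1=1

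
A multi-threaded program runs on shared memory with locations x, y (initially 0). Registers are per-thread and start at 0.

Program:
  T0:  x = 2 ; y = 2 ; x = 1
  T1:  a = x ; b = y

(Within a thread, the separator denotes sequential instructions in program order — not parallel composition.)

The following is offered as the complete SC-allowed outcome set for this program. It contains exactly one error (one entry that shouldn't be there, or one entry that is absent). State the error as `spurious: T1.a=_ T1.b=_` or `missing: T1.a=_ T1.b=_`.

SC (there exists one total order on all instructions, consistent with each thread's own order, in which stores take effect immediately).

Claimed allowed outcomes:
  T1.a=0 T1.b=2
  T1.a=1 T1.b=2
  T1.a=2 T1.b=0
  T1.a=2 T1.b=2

missing: T1.a=0 T1.b=0

outcome vector order: (T1.a,T1.b)
SC (5): 00 02 12 20 22
SC∖claimed = {00}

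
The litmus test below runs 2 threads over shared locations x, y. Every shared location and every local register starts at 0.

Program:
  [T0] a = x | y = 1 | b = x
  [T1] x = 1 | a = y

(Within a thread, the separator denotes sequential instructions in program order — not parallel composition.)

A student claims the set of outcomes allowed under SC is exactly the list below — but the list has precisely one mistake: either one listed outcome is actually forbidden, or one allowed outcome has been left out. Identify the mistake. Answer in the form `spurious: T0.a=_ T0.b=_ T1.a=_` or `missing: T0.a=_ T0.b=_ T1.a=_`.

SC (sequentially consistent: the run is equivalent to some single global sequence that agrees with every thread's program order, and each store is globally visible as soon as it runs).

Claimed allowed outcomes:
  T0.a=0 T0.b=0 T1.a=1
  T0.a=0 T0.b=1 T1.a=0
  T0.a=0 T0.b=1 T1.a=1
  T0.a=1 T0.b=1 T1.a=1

missing: T0.a=1 T0.b=1 T1.a=0

outcome vector order: (T0.a,T0.b,T1.a)
under SC → 001; 010; 011; 110; 111
SC∖claimed = {110}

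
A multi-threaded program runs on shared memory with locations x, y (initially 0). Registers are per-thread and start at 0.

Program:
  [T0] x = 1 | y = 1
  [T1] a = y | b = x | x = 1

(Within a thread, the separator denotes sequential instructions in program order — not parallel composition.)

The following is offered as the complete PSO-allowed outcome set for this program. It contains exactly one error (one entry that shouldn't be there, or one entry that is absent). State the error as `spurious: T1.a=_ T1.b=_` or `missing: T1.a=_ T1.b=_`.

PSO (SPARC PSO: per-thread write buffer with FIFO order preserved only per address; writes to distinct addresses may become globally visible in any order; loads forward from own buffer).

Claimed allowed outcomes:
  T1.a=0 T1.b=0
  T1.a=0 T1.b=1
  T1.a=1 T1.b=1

outcome vector order: (T1.a,T1.b)
[PSO] allowed = {00 01 10 11}
PSO∖claimed = {10}

missing: T1.a=1 T1.b=0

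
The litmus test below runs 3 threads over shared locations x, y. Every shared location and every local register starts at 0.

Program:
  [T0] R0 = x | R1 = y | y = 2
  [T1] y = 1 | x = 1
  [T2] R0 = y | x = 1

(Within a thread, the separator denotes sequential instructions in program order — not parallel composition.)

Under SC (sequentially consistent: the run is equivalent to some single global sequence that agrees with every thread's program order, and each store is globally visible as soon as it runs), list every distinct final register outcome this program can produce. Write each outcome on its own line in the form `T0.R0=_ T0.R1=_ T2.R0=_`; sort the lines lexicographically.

outcome vector order: (T0.R0,T0.R1,T2.R0)
|SC outcomes| = 10

T0.R0=0 T0.R1=0 T2.R0=0
T0.R0=0 T0.R1=0 T2.R0=1
T0.R0=0 T0.R1=0 T2.R0=2
T0.R0=0 T0.R1=1 T2.R0=0
T0.R0=0 T0.R1=1 T2.R0=1
T0.R0=0 T0.R1=1 T2.R0=2
T0.R0=1 T0.R1=0 T2.R0=0
T0.R0=1 T0.R1=1 T2.R0=0
T0.R0=1 T0.R1=1 T2.R0=1
T0.R0=1 T0.R1=1 T2.R0=2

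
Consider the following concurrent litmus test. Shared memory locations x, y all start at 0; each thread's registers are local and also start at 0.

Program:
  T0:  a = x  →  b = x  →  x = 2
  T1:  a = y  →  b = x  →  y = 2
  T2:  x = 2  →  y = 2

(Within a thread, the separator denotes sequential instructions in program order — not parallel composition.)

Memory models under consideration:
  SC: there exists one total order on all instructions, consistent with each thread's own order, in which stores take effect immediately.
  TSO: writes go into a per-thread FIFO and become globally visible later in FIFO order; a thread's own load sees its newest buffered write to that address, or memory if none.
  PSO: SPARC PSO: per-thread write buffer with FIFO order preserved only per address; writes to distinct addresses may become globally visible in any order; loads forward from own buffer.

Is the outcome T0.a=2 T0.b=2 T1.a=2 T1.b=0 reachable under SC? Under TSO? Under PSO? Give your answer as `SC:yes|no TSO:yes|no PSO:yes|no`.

outcome vector order: (T0.a,T0.b,T1.a,T1.b)
under SC → 0/0/0/0 0/0/0/2 0/0/2/2 0/2/0/0 0/2/0/2 0/2/2/2 2/2/0/0 2/2/0/2 2/2/2/2
under TSO → 0/0/0/0 0/0/0/2 0/0/2/2 0/2/0/0 0/2/0/2 0/2/2/2 2/2/0/0 2/2/0/2 2/2/2/2
under PSO → 0/0/0/0 0/0/0/2 0/0/2/0 0/0/2/2 0/2/0/0 0/2/0/2 0/2/2/0 0/2/2/2 2/2/0/0 2/2/0/2 2/2/2/0 2/2/2/2
target 2/2/2/0 ∈ {PSO}

SC:no TSO:no PSO:yes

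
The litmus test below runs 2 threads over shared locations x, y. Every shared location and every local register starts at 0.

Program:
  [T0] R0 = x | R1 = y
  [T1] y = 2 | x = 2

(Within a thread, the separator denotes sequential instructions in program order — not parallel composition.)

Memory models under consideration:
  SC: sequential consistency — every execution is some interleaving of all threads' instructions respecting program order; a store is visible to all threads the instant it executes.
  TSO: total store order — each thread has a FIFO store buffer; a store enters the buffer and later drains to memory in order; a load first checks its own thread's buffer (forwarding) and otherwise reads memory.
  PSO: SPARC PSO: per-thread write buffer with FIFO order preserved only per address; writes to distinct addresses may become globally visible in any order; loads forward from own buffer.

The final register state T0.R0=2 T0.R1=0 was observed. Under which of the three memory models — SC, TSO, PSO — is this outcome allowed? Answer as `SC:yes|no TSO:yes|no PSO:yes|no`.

SC:no TSO:no PSO:yes

outcome vector order: (T0.R0,T0.R1)
SC: 3 outcomes — {0/0, 0/2, 2/2}
TSO: 3 outcomes — {0/0, 0/2, 2/2}
PSO: 4 outcomes — {0/0, 0/2, 2/0, 2/2}
target 2/0 ∈ {PSO}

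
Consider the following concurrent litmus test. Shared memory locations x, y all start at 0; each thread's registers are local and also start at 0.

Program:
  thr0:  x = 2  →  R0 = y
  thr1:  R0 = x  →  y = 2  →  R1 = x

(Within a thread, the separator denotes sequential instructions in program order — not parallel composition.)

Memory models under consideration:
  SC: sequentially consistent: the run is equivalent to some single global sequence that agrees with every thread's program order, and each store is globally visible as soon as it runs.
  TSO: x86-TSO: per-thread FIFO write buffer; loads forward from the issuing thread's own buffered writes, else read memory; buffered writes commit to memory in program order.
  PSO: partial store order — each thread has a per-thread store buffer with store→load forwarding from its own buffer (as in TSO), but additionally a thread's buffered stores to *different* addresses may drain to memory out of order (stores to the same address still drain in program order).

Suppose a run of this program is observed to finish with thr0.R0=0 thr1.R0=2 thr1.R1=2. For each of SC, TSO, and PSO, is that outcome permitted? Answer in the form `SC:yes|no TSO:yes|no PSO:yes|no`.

SC:yes TSO:yes PSO:yes

outcome vector order: (thr0.R0,thr1.R0,thr1.R1)
SC: 5 outcomes — {(0,0,2), (0,2,2), (2,0,0), (2,0,2), (2,2,2)}
TSO: 6 outcomes — {(0,0,0), (0,0,2), (0,2,2), (2,0,0), (2,0,2), (2,2,2)}
PSO: 6 outcomes — {(0,0,0), (0,0,2), (0,2,2), (2,0,0), (2,0,2), (2,2,2)}
target (0,2,2) ∈ {SC,TSO,PSO}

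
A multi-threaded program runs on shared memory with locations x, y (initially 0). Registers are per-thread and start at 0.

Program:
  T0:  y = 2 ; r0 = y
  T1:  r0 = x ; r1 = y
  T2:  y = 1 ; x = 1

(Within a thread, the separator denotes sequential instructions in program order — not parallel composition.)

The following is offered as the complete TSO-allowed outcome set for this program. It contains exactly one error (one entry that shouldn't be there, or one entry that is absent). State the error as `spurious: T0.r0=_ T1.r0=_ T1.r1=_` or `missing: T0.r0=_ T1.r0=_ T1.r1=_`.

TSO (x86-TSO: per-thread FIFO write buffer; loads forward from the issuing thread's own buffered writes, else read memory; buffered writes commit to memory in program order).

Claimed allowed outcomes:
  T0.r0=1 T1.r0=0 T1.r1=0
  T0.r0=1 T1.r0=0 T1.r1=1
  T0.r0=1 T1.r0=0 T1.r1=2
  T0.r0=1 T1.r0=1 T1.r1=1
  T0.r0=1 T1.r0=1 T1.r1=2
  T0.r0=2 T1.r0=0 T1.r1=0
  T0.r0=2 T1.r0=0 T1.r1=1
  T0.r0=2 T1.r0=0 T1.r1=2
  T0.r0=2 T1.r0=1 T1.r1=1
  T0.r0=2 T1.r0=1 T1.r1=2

spurious: T0.r0=1 T1.r0=1 T1.r1=2

outcome vector order: (T0.r0,T1.r0,T1.r1)
TSO (9): <1 0 0>; <1 0 1>; <1 0 2>; <1 1 1>; <2 0 0>; <2 0 1>; <2 0 2>; <2 1 1>; <2 1 2>
claimed∖TSO = {<1 1 2>}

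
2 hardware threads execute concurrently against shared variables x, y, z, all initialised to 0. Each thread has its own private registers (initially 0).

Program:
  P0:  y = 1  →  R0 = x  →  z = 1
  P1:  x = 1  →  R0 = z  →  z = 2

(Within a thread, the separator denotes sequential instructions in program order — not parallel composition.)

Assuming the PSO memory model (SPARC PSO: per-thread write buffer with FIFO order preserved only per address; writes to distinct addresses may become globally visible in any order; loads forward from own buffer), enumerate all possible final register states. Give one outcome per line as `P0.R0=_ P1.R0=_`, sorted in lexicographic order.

outcome vector order: (P0.R0,P1.R0)
|PSO outcomes| = 4

P0.R0=0 P1.R0=0
P0.R0=0 P1.R0=1
P0.R0=1 P1.R0=0
P0.R0=1 P1.R0=1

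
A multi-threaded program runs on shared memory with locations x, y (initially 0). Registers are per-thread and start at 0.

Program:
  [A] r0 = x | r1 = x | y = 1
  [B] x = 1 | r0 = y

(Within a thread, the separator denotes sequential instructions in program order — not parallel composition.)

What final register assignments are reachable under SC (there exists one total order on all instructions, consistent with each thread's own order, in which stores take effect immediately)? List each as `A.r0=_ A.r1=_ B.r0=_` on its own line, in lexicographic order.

A.r0=0 A.r1=0 B.r0=0
A.r0=0 A.r1=0 B.r0=1
A.r0=0 A.r1=1 B.r0=0
A.r0=0 A.r1=1 B.r0=1
A.r0=1 A.r1=1 B.r0=0
A.r0=1 A.r1=1 B.r0=1

outcome vector order: (A.r0,A.r1,B.r0)
|SC outcomes| = 6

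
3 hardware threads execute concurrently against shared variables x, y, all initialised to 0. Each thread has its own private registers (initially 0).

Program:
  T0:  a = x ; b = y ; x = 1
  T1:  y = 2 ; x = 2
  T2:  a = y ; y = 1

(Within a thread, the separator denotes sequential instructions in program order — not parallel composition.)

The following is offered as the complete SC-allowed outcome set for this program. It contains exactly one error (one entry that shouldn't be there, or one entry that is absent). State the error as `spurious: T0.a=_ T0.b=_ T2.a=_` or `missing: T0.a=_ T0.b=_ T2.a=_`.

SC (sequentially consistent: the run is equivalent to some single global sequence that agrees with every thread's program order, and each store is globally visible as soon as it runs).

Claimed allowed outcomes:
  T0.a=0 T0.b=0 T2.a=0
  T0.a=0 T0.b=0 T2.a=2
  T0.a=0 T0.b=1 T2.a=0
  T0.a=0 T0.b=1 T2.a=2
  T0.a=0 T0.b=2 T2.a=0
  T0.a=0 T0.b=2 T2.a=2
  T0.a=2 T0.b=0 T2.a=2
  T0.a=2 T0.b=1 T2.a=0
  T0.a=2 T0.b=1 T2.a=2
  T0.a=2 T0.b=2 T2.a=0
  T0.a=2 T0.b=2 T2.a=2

outcome vector order: (T0.a,T0.b,T2.a)
SC: 10 outcomes — {(0,0,0); (0,0,2); (0,1,0); (0,1,2); (0,2,0); (0,2,2); (2,1,0); (2,1,2); (2,2,0); (2,2,2)}
claimed∖SC = {(2,0,2)}

spurious: T0.a=2 T0.b=0 T2.a=2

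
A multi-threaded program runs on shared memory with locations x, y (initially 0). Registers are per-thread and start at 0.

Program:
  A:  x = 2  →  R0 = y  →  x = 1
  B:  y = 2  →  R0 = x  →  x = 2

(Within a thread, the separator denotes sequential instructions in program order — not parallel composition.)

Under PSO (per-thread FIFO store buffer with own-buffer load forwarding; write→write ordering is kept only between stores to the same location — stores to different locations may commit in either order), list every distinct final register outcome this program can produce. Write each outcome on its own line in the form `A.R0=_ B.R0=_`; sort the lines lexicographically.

A.R0=0 B.R0=0
A.R0=0 B.R0=1
A.R0=0 B.R0=2
A.R0=2 B.R0=0
A.R0=2 B.R0=1
A.R0=2 B.R0=2

outcome vector order: (A.R0,B.R0)
|PSO outcomes| = 6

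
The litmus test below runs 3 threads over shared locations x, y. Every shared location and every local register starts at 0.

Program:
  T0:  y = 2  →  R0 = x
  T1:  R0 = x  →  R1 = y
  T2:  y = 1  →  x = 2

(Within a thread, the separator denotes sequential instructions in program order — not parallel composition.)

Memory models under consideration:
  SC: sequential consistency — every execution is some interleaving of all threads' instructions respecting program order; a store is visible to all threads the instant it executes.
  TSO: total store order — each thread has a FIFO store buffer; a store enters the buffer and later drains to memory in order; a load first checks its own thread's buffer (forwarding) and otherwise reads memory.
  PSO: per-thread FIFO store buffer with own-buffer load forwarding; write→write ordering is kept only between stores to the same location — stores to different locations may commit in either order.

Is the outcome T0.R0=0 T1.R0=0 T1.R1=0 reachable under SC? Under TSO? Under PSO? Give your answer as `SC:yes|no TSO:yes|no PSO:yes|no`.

outcome vector order: (T0.R0,T1.R0,T1.R1)
SC: 10 outcomes — {(0,0,0); (0,0,1); (0,0,2); (0,2,1); (0,2,2); (2,0,0); (2,0,1); (2,0,2); (2,2,1); (2,2,2)}
TSO: 10 outcomes — {(0,0,0); (0,0,1); (0,0,2); (0,2,1); (0,2,2); (2,0,0); (2,0,1); (2,0,2); (2,2,1); (2,2,2)}
PSO: 12 outcomes — {(0,0,0); (0,0,1); (0,0,2); (0,2,0); (0,2,1); (0,2,2); (2,0,0); (2,0,1); (2,0,2); (2,2,0); (2,2,1); (2,2,2)}
target (0,0,0) ∈ {SC,TSO,PSO}

SC:yes TSO:yes PSO:yes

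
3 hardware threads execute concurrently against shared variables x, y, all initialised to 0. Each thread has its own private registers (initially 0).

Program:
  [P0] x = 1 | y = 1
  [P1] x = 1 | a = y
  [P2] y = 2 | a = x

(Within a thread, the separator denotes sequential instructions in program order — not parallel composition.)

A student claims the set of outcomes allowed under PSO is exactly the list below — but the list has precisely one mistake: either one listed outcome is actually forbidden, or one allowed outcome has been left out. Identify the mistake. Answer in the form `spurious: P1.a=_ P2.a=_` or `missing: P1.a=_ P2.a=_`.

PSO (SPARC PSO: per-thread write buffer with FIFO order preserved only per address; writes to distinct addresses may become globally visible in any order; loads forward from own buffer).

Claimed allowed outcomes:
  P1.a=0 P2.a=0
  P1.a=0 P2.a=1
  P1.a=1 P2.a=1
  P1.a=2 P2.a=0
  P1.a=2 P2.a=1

outcome vector order: (P1.a,P2.a)
PSO (6): 00, 01, 10, 11, 20, 21
PSO∖claimed = {10}

missing: P1.a=1 P2.a=0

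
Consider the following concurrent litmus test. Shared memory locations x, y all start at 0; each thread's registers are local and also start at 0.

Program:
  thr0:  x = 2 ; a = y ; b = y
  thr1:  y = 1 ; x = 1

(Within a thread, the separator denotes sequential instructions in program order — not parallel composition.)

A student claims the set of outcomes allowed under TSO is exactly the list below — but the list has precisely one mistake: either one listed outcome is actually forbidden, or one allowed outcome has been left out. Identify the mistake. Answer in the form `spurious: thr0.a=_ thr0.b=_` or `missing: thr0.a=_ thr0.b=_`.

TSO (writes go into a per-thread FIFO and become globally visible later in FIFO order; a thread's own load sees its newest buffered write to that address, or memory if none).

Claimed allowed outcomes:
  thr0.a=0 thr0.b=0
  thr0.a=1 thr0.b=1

outcome vector order: (thr0.a,thr0.b)
under TSO → 00, 01, 11
TSO∖claimed = {01}

missing: thr0.a=0 thr0.b=1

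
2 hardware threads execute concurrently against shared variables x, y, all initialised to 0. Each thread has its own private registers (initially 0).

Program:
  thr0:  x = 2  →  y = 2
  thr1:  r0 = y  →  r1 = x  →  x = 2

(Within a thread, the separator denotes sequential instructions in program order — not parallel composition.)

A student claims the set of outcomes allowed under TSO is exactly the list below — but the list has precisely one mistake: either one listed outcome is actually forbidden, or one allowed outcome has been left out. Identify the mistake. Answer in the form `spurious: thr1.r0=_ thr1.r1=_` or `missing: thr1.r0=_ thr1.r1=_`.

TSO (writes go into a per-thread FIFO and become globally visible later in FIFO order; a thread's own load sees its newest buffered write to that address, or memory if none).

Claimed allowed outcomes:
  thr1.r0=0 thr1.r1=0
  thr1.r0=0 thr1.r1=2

missing: thr1.r0=2 thr1.r1=2

outcome vector order: (thr1.r0,thr1.r1)
TSO: 3 outcomes — {0/0; 0/2; 2/2}
TSO∖claimed = {2/2}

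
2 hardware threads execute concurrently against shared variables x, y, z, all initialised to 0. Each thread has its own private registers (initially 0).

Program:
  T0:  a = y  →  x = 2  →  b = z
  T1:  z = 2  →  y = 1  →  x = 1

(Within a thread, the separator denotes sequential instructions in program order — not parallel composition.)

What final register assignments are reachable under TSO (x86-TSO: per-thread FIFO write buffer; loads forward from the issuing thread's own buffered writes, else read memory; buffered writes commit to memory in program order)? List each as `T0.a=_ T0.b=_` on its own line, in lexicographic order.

T0.a=0 T0.b=0
T0.a=0 T0.b=2
T0.a=1 T0.b=2

outcome vector order: (T0.a,T0.b)
|TSO outcomes| = 3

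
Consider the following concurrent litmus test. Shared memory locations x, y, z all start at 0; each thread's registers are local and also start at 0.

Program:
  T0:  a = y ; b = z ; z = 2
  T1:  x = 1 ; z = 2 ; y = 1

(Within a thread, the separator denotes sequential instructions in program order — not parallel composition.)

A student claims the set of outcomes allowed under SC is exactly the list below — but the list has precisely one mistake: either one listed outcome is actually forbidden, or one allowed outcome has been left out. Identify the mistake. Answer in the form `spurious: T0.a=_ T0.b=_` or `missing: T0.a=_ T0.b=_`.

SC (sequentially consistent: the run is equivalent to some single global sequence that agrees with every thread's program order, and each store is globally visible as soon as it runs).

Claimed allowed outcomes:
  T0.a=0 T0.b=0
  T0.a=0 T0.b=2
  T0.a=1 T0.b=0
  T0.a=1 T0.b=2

spurious: T0.a=1 T0.b=0

outcome vector order: (T0.a,T0.b)
SC: 3 outcomes — {00 02 12}
claimed∖SC = {10}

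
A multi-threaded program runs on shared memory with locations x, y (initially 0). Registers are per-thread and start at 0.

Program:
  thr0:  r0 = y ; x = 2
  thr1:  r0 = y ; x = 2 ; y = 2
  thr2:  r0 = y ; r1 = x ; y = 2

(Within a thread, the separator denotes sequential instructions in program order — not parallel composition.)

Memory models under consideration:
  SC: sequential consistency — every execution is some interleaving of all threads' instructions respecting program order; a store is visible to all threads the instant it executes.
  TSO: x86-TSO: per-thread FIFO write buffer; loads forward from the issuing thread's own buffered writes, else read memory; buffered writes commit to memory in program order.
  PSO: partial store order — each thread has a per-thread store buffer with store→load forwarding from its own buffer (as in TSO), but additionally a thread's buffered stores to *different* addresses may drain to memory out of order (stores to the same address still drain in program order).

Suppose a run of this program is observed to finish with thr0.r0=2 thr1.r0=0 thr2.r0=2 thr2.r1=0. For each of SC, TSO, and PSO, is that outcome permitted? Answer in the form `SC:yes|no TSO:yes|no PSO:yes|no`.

outcome vector order: (thr0.r0,thr1.r0,thr2.r0,thr2.r1)
[SC] allowed = {0000 0002 0022 0200 0202 2000 2002 2022 2200}
[TSO] allowed = {0000 0002 0022 0200 0202 2000 2002 2022 2200}
[PSO] allowed = {0000 0002 0020 0022 0200 0202 2000 2002 2020 2022 2200}
target 2020 ∈ {PSO}

SC:no TSO:no PSO:yes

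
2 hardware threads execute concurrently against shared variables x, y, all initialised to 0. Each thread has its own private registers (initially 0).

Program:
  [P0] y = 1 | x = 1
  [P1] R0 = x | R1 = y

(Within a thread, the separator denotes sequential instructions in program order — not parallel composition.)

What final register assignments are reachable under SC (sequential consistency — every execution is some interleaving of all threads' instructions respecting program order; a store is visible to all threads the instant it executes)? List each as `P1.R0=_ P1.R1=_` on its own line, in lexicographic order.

outcome vector order: (P1.R0,P1.R1)
|SC outcomes| = 3

P1.R0=0 P1.R1=0
P1.R0=0 P1.R1=1
P1.R0=1 P1.R1=1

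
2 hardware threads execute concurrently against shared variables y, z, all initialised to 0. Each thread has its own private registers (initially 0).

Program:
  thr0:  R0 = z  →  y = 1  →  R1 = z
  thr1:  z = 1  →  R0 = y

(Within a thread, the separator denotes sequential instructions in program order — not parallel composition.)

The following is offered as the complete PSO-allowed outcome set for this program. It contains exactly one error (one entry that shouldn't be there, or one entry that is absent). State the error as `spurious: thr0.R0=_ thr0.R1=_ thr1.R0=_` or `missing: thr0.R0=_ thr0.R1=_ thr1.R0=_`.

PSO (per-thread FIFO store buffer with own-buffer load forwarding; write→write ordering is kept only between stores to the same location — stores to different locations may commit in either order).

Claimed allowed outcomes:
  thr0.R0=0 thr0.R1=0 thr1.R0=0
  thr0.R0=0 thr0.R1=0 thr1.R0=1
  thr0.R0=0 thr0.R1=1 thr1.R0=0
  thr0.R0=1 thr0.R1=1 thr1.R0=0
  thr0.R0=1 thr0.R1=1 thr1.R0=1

outcome vector order: (thr0.R0,thr0.R1,thr1.R0)
under PSO → <0 0 0>, <0 0 1>, <0 1 0>, <0 1 1>, <1 1 0>, <1 1 1>
PSO∖claimed = {<0 1 1>}

missing: thr0.R0=0 thr0.R1=1 thr1.R0=1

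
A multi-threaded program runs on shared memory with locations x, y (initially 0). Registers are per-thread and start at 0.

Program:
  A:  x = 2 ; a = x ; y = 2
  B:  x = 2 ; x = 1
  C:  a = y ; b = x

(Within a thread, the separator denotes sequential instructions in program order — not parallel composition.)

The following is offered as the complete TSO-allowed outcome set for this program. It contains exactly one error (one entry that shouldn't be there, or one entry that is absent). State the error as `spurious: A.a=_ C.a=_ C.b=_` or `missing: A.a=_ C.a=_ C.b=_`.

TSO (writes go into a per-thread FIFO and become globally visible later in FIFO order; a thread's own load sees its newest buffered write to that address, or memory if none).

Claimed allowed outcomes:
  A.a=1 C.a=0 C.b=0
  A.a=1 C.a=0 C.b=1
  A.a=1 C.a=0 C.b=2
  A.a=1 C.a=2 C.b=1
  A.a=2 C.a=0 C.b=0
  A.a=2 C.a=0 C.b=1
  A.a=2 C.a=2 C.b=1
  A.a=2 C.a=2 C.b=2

missing: A.a=2 C.a=0 C.b=2

outcome vector order: (A.a,C.a,C.b)
TSO: 9 outcomes — {1/0/0; 1/0/1; 1/0/2; 1/2/1; 2/0/0; 2/0/1; 2/0/2; 2/2/1; 2/2/2}
TSO∖claimed = {2/0/2}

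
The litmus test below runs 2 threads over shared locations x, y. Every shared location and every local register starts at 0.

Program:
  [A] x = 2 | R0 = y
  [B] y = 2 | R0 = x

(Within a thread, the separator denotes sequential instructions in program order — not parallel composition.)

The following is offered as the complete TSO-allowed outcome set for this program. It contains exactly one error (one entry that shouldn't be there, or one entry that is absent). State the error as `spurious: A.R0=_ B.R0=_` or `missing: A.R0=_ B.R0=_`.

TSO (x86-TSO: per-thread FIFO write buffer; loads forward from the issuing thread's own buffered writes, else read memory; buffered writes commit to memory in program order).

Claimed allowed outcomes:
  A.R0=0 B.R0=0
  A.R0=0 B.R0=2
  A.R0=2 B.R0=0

outcome vector order: (A.R0,B.R0)
TSO: 4 outcomes — {00; 02; 20; 22}
TSO∖claimed = {22}

missing: A.R0=2 B.R0=2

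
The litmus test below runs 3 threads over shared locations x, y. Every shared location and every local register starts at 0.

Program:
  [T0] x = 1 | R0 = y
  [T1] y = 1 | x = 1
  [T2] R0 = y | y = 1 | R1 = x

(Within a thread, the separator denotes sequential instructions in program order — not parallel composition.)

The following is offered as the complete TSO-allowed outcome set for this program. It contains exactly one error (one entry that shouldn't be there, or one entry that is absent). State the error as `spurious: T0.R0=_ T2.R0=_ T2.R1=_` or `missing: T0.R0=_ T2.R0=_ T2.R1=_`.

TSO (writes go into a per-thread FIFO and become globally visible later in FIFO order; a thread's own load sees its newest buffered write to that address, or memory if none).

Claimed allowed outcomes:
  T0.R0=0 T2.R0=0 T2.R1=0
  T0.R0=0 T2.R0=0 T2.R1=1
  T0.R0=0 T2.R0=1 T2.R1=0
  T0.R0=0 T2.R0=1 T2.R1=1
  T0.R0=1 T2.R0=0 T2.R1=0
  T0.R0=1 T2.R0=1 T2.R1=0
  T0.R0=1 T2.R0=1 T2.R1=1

missing: T0.R0=1 T2.R0=0 T2.R1=1

outcome vector order: (T0.R0,T2.R0,T2.R1)
TSO (8): <0 0 0>, <0 0 1>, <0 1 0>, <0 1 1>, <1 0 0>, <1 0 1>, <1 1 0>, <1 1 1>
TSO∖claimed = {<1 0 1>}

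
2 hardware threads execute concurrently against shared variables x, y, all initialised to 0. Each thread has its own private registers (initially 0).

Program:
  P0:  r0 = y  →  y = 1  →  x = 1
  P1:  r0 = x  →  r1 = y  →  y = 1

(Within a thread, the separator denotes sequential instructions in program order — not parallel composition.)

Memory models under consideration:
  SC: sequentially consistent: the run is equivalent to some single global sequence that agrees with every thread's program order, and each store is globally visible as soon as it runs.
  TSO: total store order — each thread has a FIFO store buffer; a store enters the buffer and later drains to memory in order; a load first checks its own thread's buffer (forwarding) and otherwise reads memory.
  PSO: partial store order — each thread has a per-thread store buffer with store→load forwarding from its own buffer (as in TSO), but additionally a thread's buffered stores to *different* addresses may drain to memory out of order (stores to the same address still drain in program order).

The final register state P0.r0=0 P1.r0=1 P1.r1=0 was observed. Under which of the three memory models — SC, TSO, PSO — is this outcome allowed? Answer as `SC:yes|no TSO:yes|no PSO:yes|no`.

SC:no TSO:no PSO:yes

outcome vector order: (P0.r0,P1.r0,P1.r1)
SC (4): 000, 001, 011, 100
TSO (4): 000, 001, 011, 100
PSO (5): 000, 001, 010, 011, 100
target 010 ∈ {PSO}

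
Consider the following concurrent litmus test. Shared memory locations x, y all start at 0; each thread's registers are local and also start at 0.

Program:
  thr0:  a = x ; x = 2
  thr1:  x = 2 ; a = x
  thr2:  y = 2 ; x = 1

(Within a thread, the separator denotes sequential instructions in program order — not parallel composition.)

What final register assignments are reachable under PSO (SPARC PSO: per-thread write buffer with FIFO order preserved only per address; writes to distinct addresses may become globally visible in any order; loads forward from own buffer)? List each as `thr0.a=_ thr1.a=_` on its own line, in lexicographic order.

thr0.a=0 thr1.a=1
thr0.a=0 thr1.a=2
thr0.a=1 thr1.a=1
thr0.a=1 thr1.a=2
thr0.a=2 thr1.a=1
thr0.a=2 thr1.a=2

outcome vector order: (thr0.a,thr1.a)
|PSO outcomes| = 6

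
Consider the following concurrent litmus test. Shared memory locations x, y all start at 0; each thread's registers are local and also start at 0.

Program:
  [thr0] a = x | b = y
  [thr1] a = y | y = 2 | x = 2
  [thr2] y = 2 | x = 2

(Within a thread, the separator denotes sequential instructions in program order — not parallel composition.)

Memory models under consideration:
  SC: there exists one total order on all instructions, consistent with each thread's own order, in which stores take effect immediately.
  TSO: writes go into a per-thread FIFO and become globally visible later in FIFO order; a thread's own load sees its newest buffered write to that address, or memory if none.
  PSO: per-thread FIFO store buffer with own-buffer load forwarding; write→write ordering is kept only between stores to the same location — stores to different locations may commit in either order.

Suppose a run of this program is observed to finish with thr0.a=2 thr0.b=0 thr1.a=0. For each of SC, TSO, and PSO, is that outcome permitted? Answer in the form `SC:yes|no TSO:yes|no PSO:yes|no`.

outcome vector order: (thr0.a,thr0.b,thr1.a)
[SC] allowed = {0/0/0 0/0/2 0/2/0 0/2/2 2/2/0 2/2/2}
[TSO] allowed = {0/0/0 0/0/2 0/2/0 0/2/2 2/2/0 2/2/2}
[PSO] allowed = {0/0/0 0/0/2 0/2/0 0/2/2 2/0/0 2/0/2 2/2/0 2/2/2}
target 2/0/0 ∈ {PSO}

SC:no TSO:no PSO:yes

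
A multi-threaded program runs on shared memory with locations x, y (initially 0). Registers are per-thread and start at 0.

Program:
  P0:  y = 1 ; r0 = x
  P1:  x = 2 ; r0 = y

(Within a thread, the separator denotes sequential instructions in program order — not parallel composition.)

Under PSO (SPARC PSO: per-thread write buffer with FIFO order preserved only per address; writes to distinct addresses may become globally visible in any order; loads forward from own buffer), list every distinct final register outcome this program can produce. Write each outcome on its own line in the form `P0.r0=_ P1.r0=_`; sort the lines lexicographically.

P0.r0=0 P1.r0=0
P0.r0=0 P1.r0=1
P0.r0=2 P1.r0=0
P0.r0=2 P1.r0=1

outcome vector order: (P0.r0,P1.r0)
|PSO outcomes| = 4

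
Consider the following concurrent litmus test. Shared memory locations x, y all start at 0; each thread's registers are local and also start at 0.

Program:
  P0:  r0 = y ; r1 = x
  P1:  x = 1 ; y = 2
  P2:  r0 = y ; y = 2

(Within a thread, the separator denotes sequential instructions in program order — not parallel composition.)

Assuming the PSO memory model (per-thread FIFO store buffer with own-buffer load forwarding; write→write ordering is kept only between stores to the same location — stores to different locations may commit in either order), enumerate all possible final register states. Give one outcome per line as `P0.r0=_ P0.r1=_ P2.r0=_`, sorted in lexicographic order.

P0.r0=0 P0.r1=0 P2.r0=0
P0.r0=0 P0.r1=0 P2.r0=2
P0.r0=0 P0.r1=1 P2.r0=0
P0.r0=0 P0.r1=1 P2.r0=2
P0.r0=2 P0.r1=0 P2.r0=0
P0.r0=2 P0.r1=0 P2.r0=2
P0.r0=2 P0.r1=1 P2.r0=0
P0.r0=2 P0.r1=1 P2.r0=2

outcome vector order: (P0.r0,P0.r1,P2.r0)
|PSO outcomes| = 8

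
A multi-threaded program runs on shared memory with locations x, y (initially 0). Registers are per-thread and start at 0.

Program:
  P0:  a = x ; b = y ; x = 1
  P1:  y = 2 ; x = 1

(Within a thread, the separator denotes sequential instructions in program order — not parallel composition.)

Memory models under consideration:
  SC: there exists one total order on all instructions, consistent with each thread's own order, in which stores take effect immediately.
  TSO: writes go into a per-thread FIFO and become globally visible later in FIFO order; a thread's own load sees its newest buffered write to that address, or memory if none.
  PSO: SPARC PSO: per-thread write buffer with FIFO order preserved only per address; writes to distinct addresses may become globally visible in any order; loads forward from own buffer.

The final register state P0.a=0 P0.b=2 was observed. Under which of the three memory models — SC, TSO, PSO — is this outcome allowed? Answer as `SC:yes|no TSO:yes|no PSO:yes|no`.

SC:yes TSO:yes PSO:yes

outcome vector order: (P0.a,P0.b)
[SC] allowed = {00, 02, 12}
[TSO] allowed = {00, 02, 12}
[PSO] allowed = {00, 02, 10, 12}
target 02 ∈ {SC,TSO,PSO}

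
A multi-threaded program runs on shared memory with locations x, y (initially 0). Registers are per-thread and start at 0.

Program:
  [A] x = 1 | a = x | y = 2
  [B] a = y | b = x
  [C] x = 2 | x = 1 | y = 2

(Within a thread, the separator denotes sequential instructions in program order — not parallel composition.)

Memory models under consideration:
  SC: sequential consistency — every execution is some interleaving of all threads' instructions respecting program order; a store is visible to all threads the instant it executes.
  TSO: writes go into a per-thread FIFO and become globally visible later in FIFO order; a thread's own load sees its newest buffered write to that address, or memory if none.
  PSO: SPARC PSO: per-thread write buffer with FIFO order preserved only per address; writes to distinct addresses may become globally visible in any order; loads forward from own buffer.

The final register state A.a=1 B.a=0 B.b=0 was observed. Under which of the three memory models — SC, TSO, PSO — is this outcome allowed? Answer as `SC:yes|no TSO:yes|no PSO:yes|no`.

outcome vector order: (A.a,B.a,B.b)
SC (10): 1/0/0; 1/0/1; 1/0/2; 1/2/1; 1/2/2; 2/0/0; 2/0/1; 2/0/2; 2/2/1; 2/2/2
TSO (10): 1/0/0; 1/0/1; 1/0/2; 1/2/1; 1/2/2; 2/0/0; 2/0/1; 2/0/2; 2/2/1; 2/2/2
PSO (12): 1/0/0; 1/0/1; 1/0/2; 1/2/0; 1/2/1; 1/2/2; 2/0/0; 2/0/1; 2/0/2; 2/2/0; 2/2/1; 2/2/2
target 1/0/0 ∈ {SC,TSO,PSO}

SC:yes TSO:yes PSO:yes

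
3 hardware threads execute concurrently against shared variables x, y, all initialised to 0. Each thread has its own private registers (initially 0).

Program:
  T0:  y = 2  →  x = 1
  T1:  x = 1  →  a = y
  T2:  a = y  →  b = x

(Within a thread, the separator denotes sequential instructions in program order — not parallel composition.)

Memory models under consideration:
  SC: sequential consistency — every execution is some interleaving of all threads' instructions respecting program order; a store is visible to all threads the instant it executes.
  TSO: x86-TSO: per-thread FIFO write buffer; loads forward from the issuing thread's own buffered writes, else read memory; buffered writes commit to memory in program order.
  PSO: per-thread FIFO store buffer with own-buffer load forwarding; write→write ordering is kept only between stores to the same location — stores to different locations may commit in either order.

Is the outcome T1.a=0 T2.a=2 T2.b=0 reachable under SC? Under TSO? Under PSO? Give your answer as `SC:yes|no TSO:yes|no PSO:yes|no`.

outcome vector order: (T1.a,T2.a,T2.b)
SC: 7 outcomes — {<0 0 0>; <0 0 1>; <0 2 1>; <2 0 0>; <2 0 1>; <2 2 0>; <2 2 1>}
TSO: 8 outcomes — {<0 0 0>; <0 0 1>; <0 2 0>; <0 2 1>; <2 0 0>; <2 0 1>; <2 2 0>; <2 2 1>}
PSO: 8 outcomes — {<0 0 0>; <0 0 1>; <0 2 0>; <0 2 1>; <2 0 0>; <2 0 1>; <2 2 0>; <2 2 1>}
target <0 2 0> ∈ {TSO,PSO}

SC:no TSO:yes PSO:yes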